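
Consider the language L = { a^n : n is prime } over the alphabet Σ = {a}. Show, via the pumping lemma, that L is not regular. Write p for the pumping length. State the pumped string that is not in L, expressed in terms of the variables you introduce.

Toward a contradiction, assume L is regular with pumping length p.
Let q be a prime with q ≥ p+2 (infinitely many primes exist), and take w = a^q ∈ L with |w| = q ≥ p.
Write w = xyz as guaranteed by the lemma, with |xy| ≤ p and y is nonempty.
Then y = a^k for some k with 1 ≤ k ≤ p.
Since 1 ≤ k ≤ p, |xz| = q-k. Pump with i = q+1: |xy^{q+1}z| = (q-k)+(q+1)k = q+qk = q(1+k), which is composite (both factors ≥ 2). So xy^{q+1}z = a^{q(1+k)} ∉ L.
Contradiction. Therefore L is not regular.

a^{q(1+k)}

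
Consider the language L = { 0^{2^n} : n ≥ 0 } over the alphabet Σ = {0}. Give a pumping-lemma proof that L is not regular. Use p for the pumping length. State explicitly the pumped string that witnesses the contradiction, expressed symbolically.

Suppose for contradiction that L is regular, and let p be the pumping length.
Take w = 0^{2^p} ∈ L with |w| = 2^p ≥ p.
By the pumping lemma, w = xyz with |xy| ≤ p and |y| ≥ 1.
Then y = 0^k for some k with 1 ≤ k ≤ p.
Pump with i = 2: xy^2z = 0^{2^p+k}. Since 1 ≤ k ≤ p < 2^p, we have 2^p < 2^p+k < 2^{p+1}, so 2^p+k is not a power of 2. So xy^2z ∉ L.
This contradicts the pumping lemma, so L is not regular.

0^{2^p+k}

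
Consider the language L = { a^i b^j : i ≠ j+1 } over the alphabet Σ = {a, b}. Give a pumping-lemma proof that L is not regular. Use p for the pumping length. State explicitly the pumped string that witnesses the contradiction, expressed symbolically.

a^{p+p!} b^{p+p!-1}

Assume L is regular. Let p be the pumping length given by the pumping lemma.
Choose w = a^p b^{p+p!-1}. Since p ≠ (p+p!-1)+1 = p+p!, w ∈ L; and |w| ≥ p.
The pumping lemma gives a decomposition w = xyz where |xy| ≤ p and |y| > 0.
Because |xy| ≤ p and w begins with p copies of a, we have y = a^k with 1 ≤ k ≤ p.
Since 1 ≤ k ≤ p, k divides p!; set t = 1 + p!/k. Then xy^t z has p + (p!/k)·k = p + p! copies of a. Now the a-count is p+p! and (b-count)+1 = (p+p!-1)+1 = p+p!, so i ≠ j+1 fails. So xy^t z = a^{p+p!} b^{p+p!-1} ∉ L.
This is a contradiction; hence L is not regular.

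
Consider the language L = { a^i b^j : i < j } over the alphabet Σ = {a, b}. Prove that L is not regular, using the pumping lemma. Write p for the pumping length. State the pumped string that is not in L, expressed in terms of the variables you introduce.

a^{p+k} b^{p+1}

Suppose for contradiction that L is regular, and let p be the pumping length.
Choose w = a^p b^{p+1} ∈ L, with |w| = 2p+1 ≥ p.
Write w = xyz as guaranteed by the lemma, with |xy| ≤ p and |y| > 0.
The first p characters of w are a's, so xy (and hence y) consists only of a's. Write y = a^k, 1 ≤ k ≤ p.
Consider xy^2z = a^{p+k} b^{p+1}. Since k ≥ 1, the a-count p+k is at least p+1, so i < j fails; thus xy^2z ∉ L.
This contradicts the pumping lemma, so L is not regular.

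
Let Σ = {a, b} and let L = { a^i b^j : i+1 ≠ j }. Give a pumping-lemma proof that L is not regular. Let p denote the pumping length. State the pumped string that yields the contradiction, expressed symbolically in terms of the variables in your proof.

Assume L is regular. Let p be the pumping length given by the pumping lemma.
Choose w = a^p b^{p+p!+1}. Since p ≠ (p+p!+1)-1 = p+p!, w ∈ L; and |w| ≥ p.
The pumping lemma gives a decomposition w = xyz where |xy| ≤ p and y is nonempty.
Because |xy| ≤ p and w begins with p copies of a, we have y = a^k with 1 ≤ k ≤ p.
Since 1 ≤ k ≤ p, k divides p!; set t = 1 + p!/k. Then xy^t z has p + (p!/k)·k = p + p! copies of a. Now the a-count is p+p! and (b-count)-1 = (p+p!+1)-1 = p+p!, so i+1 ≠ j fails. So xy^t z = a^{p+p!} b^{p+p!+1} ∉ L.
This contradicts the pumping lemma, so L is not regular.

a^{p+p!} b^{p+p!+1}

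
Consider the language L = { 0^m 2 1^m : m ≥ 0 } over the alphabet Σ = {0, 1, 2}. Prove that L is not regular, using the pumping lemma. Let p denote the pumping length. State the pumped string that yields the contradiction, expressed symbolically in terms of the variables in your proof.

0^{p+k} 2 1^p

Toward a contradiction, assume L is regular with pumping length p.
Take w = 0^p 2 1^p ∈ L with |w| = 2p+1 ≥ p.
The pumping lemma gives a decomposition w = xyz where |xy| ≤ p and |y| > 0.
Because |xy| ≤ p and w begins with p copies of 0, we have y = 0^k with 1 ≤ k ≤ p.
Pump with i = 2: xy^2z = 0^{p+k} 2 1^p, which would require p+k = p. But k ≥ 1, so xy^2z ∉ L.
This contradicts the pumping lemma, so L is not regular.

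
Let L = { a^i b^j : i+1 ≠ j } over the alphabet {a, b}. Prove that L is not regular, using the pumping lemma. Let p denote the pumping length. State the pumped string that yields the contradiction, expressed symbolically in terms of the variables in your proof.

Toward a contradiction, assume L is regular with pumping length p.
Choose w = a^p b^{p+p!+1}. Since p ≠ (p+p!+1)-1 = p+p!, w ∈ L; and |w| ≥ p.
By the pumping lemma, w = xyz with |xy| ≤ p and y is nonempty.
Since the first p symbols of w are all a's and |xy| ≤ p, y lies entirely in the leading a-block: y = a^k for some k with 1 ≤ k ≤ p.
Since 1 ≤ k ≤ p, k divides p!; set t = 1 + p!/k. Then xy^t z has p + (p!/k)·k = p + p! copies of a. Now the a-count is p+p! and (b-count)-1 = (p+p!+1)-1 = p+p!, so i+1 ≠ j fails. So xy^t z = a^{p+p!} b^{p+p!+1} ∉ L.
This contradicts the pumping lemma, so L is not regular.

a^{p+p!} b^{p+p!+1}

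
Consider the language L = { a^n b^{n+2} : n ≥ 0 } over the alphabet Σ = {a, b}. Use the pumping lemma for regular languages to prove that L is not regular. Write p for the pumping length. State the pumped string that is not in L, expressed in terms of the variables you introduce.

a^{p+k} b^{p+2}

Toward a contradiction, assume L is regular with pumping length p.
Take w = a^p b^{p+2}. Then w ∈ L and |w| = 2p+2 ≥ p.
The pumping lemma gives a decomposition w = xyz where |xy| ≤ p and |y| ≥ 1.
The first p characters of w are a's, so xy (and hence y) consists only of a's. Write y = a^k, 1 ≤ k ≤ p.
Pump with i = 2: xy^2z = a^{p+k} b^{p+2}. For this to lie in L we would need p+2 = (p+k)+2, which forces k = 0. But k ≥ 1, so xy^2z ∉ L.
This is a contradiction; hence L is not regular.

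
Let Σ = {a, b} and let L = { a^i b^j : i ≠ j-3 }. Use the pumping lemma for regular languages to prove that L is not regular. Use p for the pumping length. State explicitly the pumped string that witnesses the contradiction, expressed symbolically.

Suppose for contradiction that L is regular, and let p be the pumping length.
Choose w = a^p b^{p+p!+3}. Since p ≠ (p+p!+3)-3 = p+p!, w ∈ L; and |w| ≥ p.
Write w = xyz as guaranteed by the lemma, with |xy| ≤ p and |y| ≥ 1.
Since the first p symbols of w are all a's and |xy| ≤ p, y lies entirely in the leading a-block: y = a^k for some k with 1 ≤ k ≤ p.
Since 1 ≤ k ≤ p, k divides p!; set t = 1 + p!/k. Then xy^t z has p + (p!/k)·k = p + p! copies of a. Now the a-count is p+p! and (b-count)-3 = (p+p!+3)-3 = p+p!, so i ≠ j-3 fails. So xy^t z = a^{p+p!} b^{p+p!+3} ∉ L.
This is a contradiction; hence L is not regular.

a^{p+p!} b^{p+p!+3}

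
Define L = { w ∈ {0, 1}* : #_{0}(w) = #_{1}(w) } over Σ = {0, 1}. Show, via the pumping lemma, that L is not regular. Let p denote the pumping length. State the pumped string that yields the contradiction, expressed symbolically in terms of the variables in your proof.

Toward a contradiction, assume L is regular with pumping length p.
Choose w = 0^p 1^p ∈ L with |w| = 2p ≥ p.
Write w = xyz as guaranteed by the lemma, with |xy| ≤ p and |y| > 0.
Because |xy| ≤ p and w begins with p copies of 0, we have y = 0^k with 1 ≤ k ≤ p.
Pump with i = 2: xy^2z = 0^{p+k} 1^p has p+k occurrences of 0 but only p of 1. Since k ≥ 1 the counts differ, so xy^2z ∉ L.
This contradicts the pumping lemma, so L is not regular.

0^{p+k} 1^p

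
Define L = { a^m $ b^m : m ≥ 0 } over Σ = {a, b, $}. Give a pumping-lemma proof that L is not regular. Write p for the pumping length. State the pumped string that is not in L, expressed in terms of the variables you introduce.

a^{p+k} $ b^p

Assume L is regular. Let p be the pumping length given by the pumping lemma.
Take w = a^p $ b^p ∈ L with |w| = 2p+1 ≥ p.
By the pumping lemma, w = xyz with |xy| ≤ p and |y| ≥ 1.
The first p characters of w are a's, so xy (and hence y) consists only of a's. Write y = a^k, 1 ≤ k ≤ p.
Pump with i = 2: xy^2z = a^{p+k} $ b^p, which would require p+k = p. But k ≥ 1, so xy^2z ∉ L.
Contradiction. Therefore L is not regular.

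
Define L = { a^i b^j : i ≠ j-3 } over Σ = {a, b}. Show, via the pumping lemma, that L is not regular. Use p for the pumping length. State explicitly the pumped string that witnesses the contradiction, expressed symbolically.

Suppose for contradiction that L is regular, and let p be the pumping length.
Choose w = a^p b^{p+p!+3}. Since p ≠ (p+p!+3)-3 = p+p!, w ∈ L; and |w| ≥ p.
By the pumping lemma, w = xyz with |xy| ≤ p and |y| > 0.
Because |xy| ≤ p and w begins with p copies of a, we have y = a^k with 1 ≤ k ≤ p.
Since 1 ≤ k ≤ p, k divides p!; set t = 1 + p!/k. Then xy^t z has p + (p!/k)·k = p + p! copies of a. Now the a-count is p+p! and (b-count)-3 = (p+p!+3)-3 = p+p!, so i ≠ j-3 fails. So xy^t z = a^{p+p!} b^{p+p!+3} ∉ L.
Contradiction. Therefore L is not regular.

a^{p+p!} b^{p+p!+3}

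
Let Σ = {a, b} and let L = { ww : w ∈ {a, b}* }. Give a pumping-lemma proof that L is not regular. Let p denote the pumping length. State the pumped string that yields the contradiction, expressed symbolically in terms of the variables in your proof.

a^{p+k} b^p a^p b^p

Assume L is regular; let p be its pumping constant.
Take w = a^p b^p a^p b^p = uu where u = a^pb^p; then w ∈ L and |w| = 4p ≥ p.
The pumping lemma gives a decomposition w = xyz where |xy| ≤ p and y is nonempty.
Since the first p symbols of w are all a's and |xy| ≤ p, y lies entirely in the leading a-block: y = a^k for some k with 1 ≤ k ≤ p.
Pump with i = 2: xy^2z = a^{p+k} b^p a^p b^p, of length 4p+k. Suppose this equals vv. The string starts with a and ends with b, so v does too; thus the boundary between the two copies of v is a b→a transition. There is exactly one such transition, at position 2p+k, so |v| = 2p+k and |vv| = 4p+2k ≠ 4p+k since k ≥ 1. So xy^2z ∉ L.
This contradicts the pumping lemma, so L is not regular.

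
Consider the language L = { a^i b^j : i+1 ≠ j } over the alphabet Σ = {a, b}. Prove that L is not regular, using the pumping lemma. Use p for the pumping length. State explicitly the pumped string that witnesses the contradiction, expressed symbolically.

a^{p+p!} b^{p+p!+1}

Assume L is regular. Let p be the pumping length given by the pumping lemma.
Choose w = a^p b^{p+p!+1}. Since p ≠ (p+p!+1)-1 = p+p!, w ∈ L; and |w| ≥ p.
By the pumping lemma, w = xyz with |xy| ≤ p and |y| ≥ 1.
Since the first p symbols of w are all a's and |xy| ≤ p, y lies entirely in the leading a-block: y = a^k for some k with 1 ≤ k ≤ p.
Since 1 ≤ k ≤ p, k divides p!; set t = 1 + p!/k. Then xy^t z has p + (p!/k)·k = p + p! copies of a. Now the a-count is p+p! and (b-count)-1 = (p+p!+1)-1 = p+p!, so i+1 ≠ j fails. So xy^t z = a^{p+p!} b^{p+p!+1} ∉ L.
This contradicts the pumping lemma, so L is not regular.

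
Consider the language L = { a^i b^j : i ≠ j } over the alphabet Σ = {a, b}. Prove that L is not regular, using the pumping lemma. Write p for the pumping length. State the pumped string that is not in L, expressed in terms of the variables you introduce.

Toward a contradiction, assume L is regular with pumping length p.
Choose w = a^p b^{p+p!}. Since p ≠ p+p!, w ∈ L; and |w| ≥ p.
By the pumping lemma, w = xyz with |xy| ≤ p and |y| ≥ 1.
Because |xy| ≤ p and w begins with p copies of a, we have y = a^k with 1 ≤ k ≤ p.
Since 1 ≤ k ≤ p, k divides p!; set t = 1 + p!/k. Then xy^t z has p + (p!/k)·k = p + p! copies of a. Now the a-count equals the b-count, so i ≠ j fails. So xy^t z = a^{p+p!} b^{p+p!} ∉ L.
Contradiction. Therefore L is not regular.

a^{p+p!} b^{p+p!}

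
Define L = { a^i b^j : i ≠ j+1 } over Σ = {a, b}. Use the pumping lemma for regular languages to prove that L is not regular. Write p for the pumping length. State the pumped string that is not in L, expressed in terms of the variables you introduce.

Suppose for contradiction that L is regular, and let p be the pumping length.
Choose w = a^p b^{p+p!-1}. Since p ≠ (p+p!-1)+1 = p+p!, w ∈ L; and |w| ≥ p.
By the pumping lemma, w = xyz with |xy| ≤ p and |y| ≥ 1.
Since the first p symbols of w are all a's and |xy| ≤ p, y lies entirely in the leading a-block: y = a^k for some k with 1 ≤ k ≤ p.
Since 1 ≤ k ≤ p, k divides p!; set t = 1 + p!/k. Then xy^t z has p + (p!/k)·k = p + p! copies of a. Now the a-count is p+p! and (b-count)+1 = (p+p!-1)+1 = p+p!, so i ≠ j+1 fails. So xy^t z = a^{p+p!} b^{p+p!-1} ∉ L.
This is a contradiction; hence L is not regular.

a^{p+p!} b^{p+p!-1}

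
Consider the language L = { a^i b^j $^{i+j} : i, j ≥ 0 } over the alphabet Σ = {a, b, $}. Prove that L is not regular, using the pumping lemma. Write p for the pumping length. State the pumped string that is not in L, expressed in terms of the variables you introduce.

Assume L is regular; let p be its pumping constant.
Take w = a^p b^p $^{2p} ∈ L (with i=j=p, i+j=2p), |w| = 4p ≥ p.
Write w = xyz as guaranteed by the lemma, with |xy| ≤ p and |y| ≥ 1.
Because |xy| ≤ p and w begins with p copies of a, we have y = a^k with 1 ≤ k ≤ p.
Consider xy^2z = a^{p+k} b^p $^{2p}. Now the a- and b-counts sum to 2p+k, but the $-count is 2p ≠ 2p+k. So xy^2z ∉ L.
Contradiction. Therefore L is not regular.

a^{p+k} b^p $^{2p}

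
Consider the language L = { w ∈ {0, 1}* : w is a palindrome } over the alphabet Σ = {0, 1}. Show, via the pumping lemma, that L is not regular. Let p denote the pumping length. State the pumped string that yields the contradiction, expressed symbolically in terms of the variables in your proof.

Assume L is regular; let p be its pumping constant.
Take w = 0^p 1 0^p, a palindrome of length 2p+1 ≥ p.
By the pumping lemma, w = xyz with |xy| ≤ p and |y| > 0.
Since the first p symbols of w are all 0's and |xy| ≤ p, y lies entirely in the leading 0-block: y = 0^k for some k with 1 ≤ k ≤ p.
Pump with i = 2: xy^2z = 0^{p+k} 1 0^p. Its reverse is 0^p 1 0^{p+k}, which differs from xy^2z since k ≥ 1. So xy^2z is not a palindrome and xy^2z ∉ L.
This contradicts the pumping lemma, so L is not regular.

0^{p+k} 1 0^p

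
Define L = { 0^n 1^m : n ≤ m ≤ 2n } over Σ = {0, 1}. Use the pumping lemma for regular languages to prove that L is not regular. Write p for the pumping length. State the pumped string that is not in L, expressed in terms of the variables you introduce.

0^{p+k} 1^p

Suppose for contradiction that L is regular, and let p be the pumping length.
Take w = 0^p 1^p ∈ L (since p ≤ p ≤ 2p), with |w| = 2p ≥ p.
Write w = xyz as guaranteed by the lemma, with |xy| ≤ p and |y| > 0.
The first p characters of w are 0's, so xy (and hence y) consists only of 0's. Write y = 0^k, 1 ≤ k ≤ p.
Pump with i = 2: xy^2z = 0^{p+k} 1^p. Now n = p+k > p = m, so the condition n ≤ m fails. Thus xy^2z ∉ L.
This is a contradiction; hence L is not regular.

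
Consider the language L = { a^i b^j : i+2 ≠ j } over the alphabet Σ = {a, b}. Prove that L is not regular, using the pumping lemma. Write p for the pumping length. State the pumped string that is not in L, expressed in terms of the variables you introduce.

a^{p+p!} b^{p+p!+2}

Toward a contradiction, assume L is regular with pumping length p.
Choose w = a^p b^{p+p!+2}. Since p ≠ (p+p!+2)-2 = p+p!, w ∈ L; and |w| ≥ p.
By the pumping lemma, w = xyz with |xy| ≤ p and y is nonempty.
The first p characters of w are a's, so xy (and hence y) consists only of a's. Write y = a^k, 1 ≤ k ≤ p.
Since 1 ≤ k ≤ p, k divides p!; set t = 1 + p!/k. Then xy^t z has p + (p!/k)·k = p + p! copies of a. Now the a-count is p+p! and (b-count)-2 = (p+p!+2)-2 = p+p!, so i+2 ≠ j fails. So xy^t z = a^{p+p!} b^{p+p!+2} ∉ L.
Contradiction. Therefore L is not regular.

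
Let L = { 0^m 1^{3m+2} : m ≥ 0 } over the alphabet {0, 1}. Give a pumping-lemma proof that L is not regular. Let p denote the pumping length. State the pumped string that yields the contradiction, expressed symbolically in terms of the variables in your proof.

0^{p+k} 1^{3p+2}

Suppose for contradiction that L is regular, and let p be the pumping length.
Choose w = 0^p 1^{3p+2}, which is in L with |w| = 4p+2 ≥ p.
The pumping lemma gives a decomposition w = xyz where |xy| ≤ p and |y| > 0.
The first p characters of w are 0's, so xy (and hence y) consists only of 0's. Write y = 0^k, 1 ≤ k ≤ p.
Pump with i = 2: xy^2z = 0^{p+k} 1^{3p+2}. For this to lie in L we would need 3p+2 = 3(p+k)+2, which forces k = 0. But k ≥ 1, so xy^2z ∉ L.
This contradicts the pumping lemma, so L is not regular.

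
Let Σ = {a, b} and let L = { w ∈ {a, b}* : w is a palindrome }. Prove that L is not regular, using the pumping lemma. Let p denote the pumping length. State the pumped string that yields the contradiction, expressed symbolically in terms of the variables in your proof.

a^{p+k} b a^p

Suppose for contradiction that L is regular, and let p be the pumping length.
Take w = a^p b a^p, a palindrome of length 2p+1 ≥ p.
The pumping lemma gives a decomposition w = xyz where |xy| ≤ p and |y| > 0.
Because |xy| ≤ p and w begins with p copies of a, we have y = a^k with 1 ≤ k ≤ p.
Pump with i = 2: xy^2z = a^{p+k} b a^p. Its reverse is a^p b a^{p+k}, which differs from xy^2z since k ≥ 1. So xy^2z is not a palindrome and xy^2z ∉ L.
This contradicts the pumping lemma, so L is not regular.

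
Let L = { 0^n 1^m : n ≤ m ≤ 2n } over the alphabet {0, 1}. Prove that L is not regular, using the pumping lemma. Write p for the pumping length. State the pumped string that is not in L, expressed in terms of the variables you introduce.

Assume L is regular; let p be its pumping constant.
Take w = 0^p 1^p ∈ L (since p ≤ p ≤ 2p), with |w| = 2p ≥ p.
The pumping lemma gives a decomposition w = xyz where |xy| ≤ p and |y| > 0.
The first p characters of w are 0's, so xy (and hence y) consists only of 0's. Write y = 0^k, 1 ≤ k ≤ p.
Pump with i = 2: xy^2z = 0^{p+k} 1^p. Now n = p+k > p = m, so the condition n ≤ m fails. Thus xy^2z ∉ L.
Contradiction. Therefore L is not regular.

0^{p+k} 1^p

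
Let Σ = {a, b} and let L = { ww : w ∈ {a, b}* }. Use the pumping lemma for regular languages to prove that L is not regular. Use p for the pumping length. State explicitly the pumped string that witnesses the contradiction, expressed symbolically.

Toward a contradiction, assume L is regular with pumping length p.
Take w = a^p b^p a^p b^p = uu where u = a^pb^p; then w ∈ L and |w| = 4p ≥ p.
The pumping lemma gives a decomposition w = xyz where |xy| ≤ p and |y| > 0.
Because |xy| ≤ p and w begins with p copies of a, we have y = a^k with 1 ≤ k ≤ p.
Pump with i = 2: xy^2z = a^{p+k} b^p a^p b^p, of length 4p+k. Suppose this equals vv. The string starts with a and ends with b, so v does too; thus the boundary between the two copies of v is a b→a transition. There is exactly one such transition, at position 2p+k, so |v| = 2p+k and |vv| = 4p+2k ≠ 4p+k since k ≥ 1. So xy^2z ∉ L.
This is a contradiction; hence L is not regular.

a^{p+k} b^p a^p b^p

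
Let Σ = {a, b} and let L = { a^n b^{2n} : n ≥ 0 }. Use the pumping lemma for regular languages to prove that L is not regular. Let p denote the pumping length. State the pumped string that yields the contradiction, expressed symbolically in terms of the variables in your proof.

Assume L is regular. Let p be the pumping length given by the pumping lemma.
Let w = a^p b^{2p} ∈ L; note |w| = 3p ≥ p.
Write w = xyz as guaranteed by the lemma, with |xy| ≤ p and |y| ≥ 1.
Because |xy| ≤ p and w begins with p copies of a, we have y = a^k with 1 ≤ k ≤ p.
Pump with i = 2: xy^2z = a^{p+k} b^{2p}. For this to lie in L we would need 2p = 2(p+k), which forces k = 0. But k ≥ 1, so xy^2z ∉ L.
This contradicts the pumping lemma, so L is not regular.

a^{p+k} b^{2p}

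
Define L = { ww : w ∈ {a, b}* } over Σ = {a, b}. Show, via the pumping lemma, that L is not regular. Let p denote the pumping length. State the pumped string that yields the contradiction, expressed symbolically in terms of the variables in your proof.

a^{p+k} b^p a^p b^p

Suppose for contradiction that L is regular, and let p be the pumping length.
Take w = a^p b^p a^p b^p = uu where u = a^pb^p; then w ∈ L and |w| = 4p ≥ p.
Write w = xyz as guaranteed by the lemma, with |xy| ≤ p and |y| ≥ 1.
Because |xy| ≤ p and w begins with p copies of a, we have y = a^k with 1 ≤ k ≤ p.
Pump with i = 2: xy^2z = a^{p+k} b^p a^p b^p, of length 4p+k. Suppose this equals vv. The string starts with a and ends with b, so v does too; thus the boundary between the two copies of v is a b→a transition. There is exactly one such transition, at position 2p+k, so |v| = 2p+k and |vv| = 4p+2k ≠ 4p+k since k ≥ 1. So xy^2z ∉ L.
This is a contradiction; hence L is not regular.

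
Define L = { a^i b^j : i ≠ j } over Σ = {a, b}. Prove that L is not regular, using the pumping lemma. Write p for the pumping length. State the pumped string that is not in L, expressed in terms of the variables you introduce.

Suppose for contradiction that L is regular, and let p be the pumping length.
Choose w = a^p b^{p+p!}. Since p ≠ p+p!, w ∈ L; and |w| ≥ p.
Write w = xyz as guaranteed by the lemma, with |xy| ≤ p and |y| ≥ 1.
Since the first p symbols of w are all a's and |xy| ≤ p, y lies entirely in the leading a-block: y = a^k for some k with 1 ≤ k ≤ p.
Since 1 ≤ k ≤ p, k divides p!; set t = 1 + p!/k. Then xy^t z has p + (p!/k)·k = p + p! copies of a. Now the a-count equals the b-count, so i ≠ j fails. So xy^t z = a^{p+p!} b^{p+p!} ∉ L.
This is a contradiction; hence L is not regular.

a^{p+p!} b^{p+p!}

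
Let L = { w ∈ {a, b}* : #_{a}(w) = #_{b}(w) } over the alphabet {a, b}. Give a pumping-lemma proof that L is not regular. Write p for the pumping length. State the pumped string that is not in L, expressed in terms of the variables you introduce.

a^{p+k} b^p

Toward a contradiction, assume L is regular with pumping length p.
Choose w = a^p b^p ∈ L with |w| = 2p ≥ p.
The pumping lemma gives a decomposition w = xyz where |xy| ≤ p and |y| > 0.
The first p characters of w are a's, so xy (and hence y) consists only of a's. Write y = a^k, 1 ≤ k ≤ p.
Pump with i = 2: xy^2z = a^{p+k} b^p has p+k occurrences of a but only p of b. Since k ≥ 1 the counts differ, so xy^2z ∉ L.
This is a contradiction; hence L is not regular.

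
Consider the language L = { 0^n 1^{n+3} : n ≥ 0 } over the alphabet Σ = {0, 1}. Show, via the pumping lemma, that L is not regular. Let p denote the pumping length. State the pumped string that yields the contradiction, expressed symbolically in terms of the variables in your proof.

0^{p+k} 1^{p+3}

Suppose for contradiction that L is regular, and let p be the pumping length.
Let w = 0^p 1^{p+3} ∈ L; note |w| = 2p+3 ≥ p.
Write w = xyz as guaranteed by the lemma, with |xy| ≤ p and y is nonempty.
The first p characters of w are 0's, so xy (and hence y) consists only of 0's. Write y = 0^k, 1 ≤ k ≤ p.
Pump with i = 2: xy^2z = 0^{p+k} 1^{p+3}. For this to lie in L we would need p+3 = (p+k)+3, which forces k = 0. But k ≥ 1, so xy^2z ∉ L.
This contradicts the pumping lemma, so L is not regular.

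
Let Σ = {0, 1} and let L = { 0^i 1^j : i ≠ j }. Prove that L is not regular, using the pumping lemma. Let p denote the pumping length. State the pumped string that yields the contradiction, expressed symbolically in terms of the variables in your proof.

Toward a contradiction, assume L is regular with pumping length p.
Choose w = 0^p 1^{p+p!}. Since p ≠ p+p!, w ∈ L; and |w| ≥ p.
Write w = xyz as guaranteed by the lemma, with |xy| ≤ p and y is nonempty.
Because |xy| ≤ p and w begins with p copies of 0, we have y = 0^k with 1 ≤ k ≤ p.
Since 1 ≤ k ≤ p, k divides p!; set t = 1 + p!/k. Then xy^t z has p + (p!/k)·k = p + p! copies of 0. Now the 0-count equals the 1-count, so i ≠ j fails. So xy^t z = 0^{p+p!} 1^{p+p!} ∉ L.
This contradicts the pumping lemma, so L is not regular.

0^{p+p!} 1^{p+p!}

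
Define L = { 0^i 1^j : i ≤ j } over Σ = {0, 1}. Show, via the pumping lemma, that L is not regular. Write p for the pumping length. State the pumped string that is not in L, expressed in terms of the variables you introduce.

Assume L is regular. Let p be the pumping length given by the pumping lemma.
Choose w = 0^p 1^p ∈ L, with |w| = 2p ≥ p.
Write w = xyz as guaranteed by the lemma, with |xy| ≤ p and y is nonempty.
The first p characters of w are 0's, so xy (and hence y) consists only of 0's. Write y = 0^k, 1 ≤ k ≤ p.
Consider xy^2z = 0^{p+k} 1^p. Since k ≥ 1, the 0-count p+k exceeds the 1-count p, so i ≤ j fails; thus xy^2z ∉ L.
Contradiction. Therefore L is not regular.

0^{p+k} 1^p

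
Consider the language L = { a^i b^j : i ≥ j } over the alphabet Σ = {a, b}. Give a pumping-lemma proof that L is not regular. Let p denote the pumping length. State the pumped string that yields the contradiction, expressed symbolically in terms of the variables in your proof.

a^{p-k} b^p

Assume L is regular; let p be its pumping constant.
Choose w = a^p b^p ∈ L, with |w| = 2p ≥ p.
Write w = xyz as guaranteed by the lemma, with |xy| ≤ p and y is nonempty.
Since the first p symbols of w are all a's and |xy| ≤ p, y lies entirely in the leading a-block: y = a^k for some k with 1 ≤ k ≤ p.
Consider xy^0z = xz = a^{p-k} b^p. Since k ≥ 1, the a-count p-k is less than p, so i ≥ j fails; thus xz ∉ L.
This contradicts the pumping lemma, so L is not regular.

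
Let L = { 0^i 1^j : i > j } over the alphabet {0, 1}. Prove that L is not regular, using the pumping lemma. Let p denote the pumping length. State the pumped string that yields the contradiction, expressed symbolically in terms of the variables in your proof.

Assume L is regular; let p be its pumping constant.
Choose w = 0^{p+1} 1^p ∈ L, with |w| = 2p+1 ≥ p.
By the pumping lemma, w = xyz with |xy| ≤ p and |y| ≥ 1.
Since the first p symbols of w are all 0's and |xy| ≤ p, y lies entirely in the leading 0-block: y = 0^k for some k with 1 ≤ k ≤ p.
Consider xy^0z = xz = 0^{p+1-k} 1^p. Since k ≥ 1, the 0-count p+1-k is at most p, so i > j fails; thus xz ∉ L.
This contradicts the pumping lemma, so L is not regular.

0^{p+1-k} 1^p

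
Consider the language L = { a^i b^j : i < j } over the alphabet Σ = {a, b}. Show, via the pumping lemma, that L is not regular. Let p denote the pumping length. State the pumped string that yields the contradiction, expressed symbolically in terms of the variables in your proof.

Suppose for contradiction that L is regular, and let p be the pumping length.
Choose w = a^p b^{p+1} ∈ L, with |w| = 2p+1 ≥ p.
Write w = xyz as guaranteed by the lemma, with |xy| ≤ p and |y| ≥ 1.
Because |xy| ≤ p and w begins with p copies of a, we have y = a^k with 1 ≤ k ≤ p.
Consider xy^2z = a^{p+k} b^{p+1}. Since k ≥ 1, the a-count p+k is at least p+1, so i < j fails; thus xy^2z ∉ L.
This contradicts the pumping lemma, so L is not regular.

a^{p+k} b^{p+1}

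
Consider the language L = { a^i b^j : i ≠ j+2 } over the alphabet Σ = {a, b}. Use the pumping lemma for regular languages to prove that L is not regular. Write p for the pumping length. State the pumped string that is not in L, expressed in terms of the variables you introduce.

Suppose for contradiction that L is regular, and let p be the pumping length.
Choose w = a^p b^{p+p!-2}. Since p ≠ (p+p!-2)+2 = p+p!, w ∈ L; and |w| ≥ p.
The pumping lemma gives a decomposition w = xyz where |xy| ≤ p and |y| > 0.
The first p characters of w are a's, so xy (and hence y) consists only of a's. Write y = a^k, 1 ≤ k ≤ p.
Since 1 ≤ k ≤ p, k divides p!; set t = 1 + p!/k. Then xy^t z has p + (p!/k)·k = p + p! copies of a. Now the a-count is p+p! and (b-count)+2 = (p+p!-2)+2 = p+p!, so i ≠ j+2 fails. So xy^t z = a^{p+p!} b^{p+p!-2} ∉ L.
Contradiction. Therefore L is not regular.

a^{p+p!} b^{p+p!-2}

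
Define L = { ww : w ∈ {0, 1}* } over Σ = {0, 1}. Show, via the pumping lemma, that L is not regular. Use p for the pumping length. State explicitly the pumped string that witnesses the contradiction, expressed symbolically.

0^{p+k} 1^p 0^p 1^p

Assume L is regular. Let p be the pumping length given by the pumping lemma.
Take w = 0^p 1^p 0^p 1^p = uu where u = 0^p1^p; then w ∈ L and |w| = 4p ≥ p.
By the pumping lemma, w = xyz with |xy| ≤ p and |y| > 0.
The first p characters of w are 0's, so xy (and hence y) consists only of 0's. Write y = 0^k, 1 ≤ k ≤ p.
Pump with i = 2: xy^2z = 0^{p+k} 1^p 0^p 1^p, of length 4p+k. Suppose this equals vv. The string starts with 0 and ends with 1, so v does too; thus the boundary between the two copies of v is a 1→0 transition. There is exactly one such transition, at position 2p+k, so |v| = 2p+k and |vv| = 4p+2k ≠ 4p+k since k ≥ 1. So xy^2z ∉ L.
Contradiction. Therefore L is not regular.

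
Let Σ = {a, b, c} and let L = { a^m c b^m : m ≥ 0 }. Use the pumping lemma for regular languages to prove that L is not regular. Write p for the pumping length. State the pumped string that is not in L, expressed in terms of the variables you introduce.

a^{p+k} c b^p

Suppose for contradiction that L is regular, and let p be the pumping length.
Take w = a^p c b^p ∈ L with |w| = 2p+1 ≥ p.
The pumping lemma gives a decomposition w = xyz where |xy| ≤ p and |y| ≥ 1.
Because |xy| ≤ p and w begins with p copies of a, we have y = a^k with 1 ≤ k ≤ p.
Pump with i = 2: xy^2z = a^{p+k} c b^p, which would require p+k = p. But k ≥ 1, so xy^2z ∉ L.
This is a contradiction; hence L is not regular.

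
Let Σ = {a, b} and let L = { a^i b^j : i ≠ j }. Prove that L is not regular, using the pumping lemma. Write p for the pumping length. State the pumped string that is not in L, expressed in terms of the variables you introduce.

a^{p+p!} b^{p+p!}

Assume L is regular. Let p be the pumping length given by the pumping lemma.
Choose w = a^p b^{p+p!}. Since p ≠ p+p!, w ∈ L; and |w| ≥ p.
The pumping lemma gives a decomposition w = xyz where |xy| ≤ p and |y| > 0.
The first p characters of w are a's, so xy (and hence y) consists only of a's. Write y = a^k, 1 ≤ k ≤ p.
Since 1 ≤ k ≤ p, k divides p!; set t = 1 + p!/k. Then xy^t z has p + (p!/k)·k = p + p! copies of a. Now the a-count equals the b-count, so i ≠ j fails. So xy^t z = a^{p+p!} b^{p+p!} ∉ L.
This is a contradiction; hence L is not regular.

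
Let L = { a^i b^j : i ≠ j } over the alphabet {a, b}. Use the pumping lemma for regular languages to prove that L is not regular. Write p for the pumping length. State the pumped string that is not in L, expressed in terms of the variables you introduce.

a^{p+p!} b^{p+p!}

Suppose for contradiction that L is regular, and let p be the pumping length.
Choose w = a^p b^{p+p!}. Since p ≠ p+p!, w ∈ L; and |w| ≥ p.
The pumping lemma gives a decomposition w = xyz where |xy| ≤ p and y is nonempty.
Since the first p symbols of w are all a's and |xy| ≤ p, y lies entirely in the leading a-block: y = a^k for some k with 1 ≤ k ≤ p.
Since 1 ≤ k ≤ p, k divides p!; set t = 1 + p!/k. Then xy^t z has p + (p!/k)·k = p + p! copies of a. Now the a-count equals the b-count, so i ≠ j fails. So xy^t z = a^{p+p!} b^{p+p!} ∉ L.
This is a contradiction; hence L is not regular.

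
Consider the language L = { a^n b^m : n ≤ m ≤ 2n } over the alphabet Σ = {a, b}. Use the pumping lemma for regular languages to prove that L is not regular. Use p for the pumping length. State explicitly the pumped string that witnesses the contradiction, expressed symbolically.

a^{p+k} b^p

Assume L is regular; let p be its pumping constant.
Take w = a^p b^p ∈ L (since p ≤ p ≤ 2p), with |w| = 2p ≥ p.
The pumping lemma gives a decomposition w = xyz where |xy| ≤ p and |y| ≥ 1.
Because |xy| ≤ p and w begins with p copies of a, we have y = a^k with 1 ≤ k ≤ p.
Pump with i = 2: xy^2z = a^{p+k} b^p. Now n = p+k > p = m, so the condition n ≤ m fails. Thus xy^2z ∉ L.
This is a contradiction; hence L is not regular.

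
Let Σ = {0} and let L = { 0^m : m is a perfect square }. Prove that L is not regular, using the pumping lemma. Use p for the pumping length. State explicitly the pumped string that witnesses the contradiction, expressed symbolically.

0^{p²+k}

Assume L is regular; let p be its pumping constant.
Take w = 0^{p²} ∈ L with |w| = p² ≥ p.
By the pumping lemma, w = xyz with |xy| ≤ p and |y| ≥ 1.
Then y = 0^k for some k with 1 ≤ k ≤ p.
Pump with i = 2: xy^2z = 0^{p²+k}. Since 1 ≤ k ≤ p, p² < p²+k ≤ p²+p < (p+1)², so p²+k lies strictly between consecutive squares and is not a perfect square. So xy^2z ∉ L.
This contradicts the pumping lemma, so L is not regular.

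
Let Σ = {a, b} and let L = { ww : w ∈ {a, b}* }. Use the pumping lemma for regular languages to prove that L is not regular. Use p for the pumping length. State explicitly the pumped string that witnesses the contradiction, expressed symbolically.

a^{p+k} b^p a^p b^p

Toward a contradiction, assume L is regular with pumping length p.
Take w = a^p b^p a^p b^p = uu where u = a^pb^p; then w ∈ L and |w| = 4p ≥ p.
By the pumping lemma, w = xyz with |xy| ≤ p and |y| > 0.
Since the first p symbols of w are all a's and |xy| ≤ p, y lies entirely in the leading a-block: y = a^k for some k with 1 ≤ k ≤ p.
Pump with i = 2: xy^2z = a^{p+k} b^p a^p b^p, of length 4p+k. Suppose this equals vv. The string starts with a and ends with b, so v does too; thus the boundary between the two copies of v is a b→a transition. There is exactly one such transition, at position 2p+k, so |v| = 2p+k and |vv| = 4p+2k ≠ 4p+k since k ≥ 1. So xy^2z ∉ L.
This contradicts the pumping lemma, so L is not regular.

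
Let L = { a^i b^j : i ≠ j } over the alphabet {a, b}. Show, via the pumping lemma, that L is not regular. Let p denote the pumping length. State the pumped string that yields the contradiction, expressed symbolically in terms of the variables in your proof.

Assume L is regular; let p be its pumping constant.
Choose w = a^p b^{p+p!}. Since p ≠ p+p!, w ∈ L; and |w| ≥ p.
Write w = xyz as guaranteed by the lemma, with |xy| ≤ p and |y| ≥ 1.
Because |xy| ≤ p and w begins with p copies of a, we have y = a^k with 1 ≤ k ≤ p.
Since 1 ≤ k ≤ p, k divides p!; set t = 1 + p!/k. Then xy^t z has p + (p!/k)·k = p + p! copies of a. Now the a-count equals the b-count, so i ≠ j fails. So xy^t z = a^{p+p!} b^{p+p!} ∉ L.
This contradicts the pumping lemma, so L is not regular.

a^{p+p!} b^{p+p!}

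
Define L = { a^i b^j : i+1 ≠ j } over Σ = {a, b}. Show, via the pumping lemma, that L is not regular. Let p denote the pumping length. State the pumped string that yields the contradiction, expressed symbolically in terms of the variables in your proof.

Assume L is regular; let p be its pumping constant.
Choose w = a^p b^{p+p!+1}. Since p ≠ (p+p!+1)-1 = p+p!, w ∈ L; and |w| ≥ p.
Write w = xyz as guaranteed by the lemma, with |xy| ≤ p and y is nonempty.
Because |xy| ≤ p and w begins with p copies of a, we have y = a^k with 1 ≤ k ≤ p.
Since 1 ≤ k ≤ p, k divides p!; set t = 1 + p!/k. Then xy^t z has p + (p!/k)·k = p + p! copies of a. Now the a-count is p+p! and (b-count)-1 = (p+p!+1)-1 = p+p!, so i+1 ≠ j fails. So xy^t z = a^{p+p!} b^{p+p!+1} ∉ L.
This is a contradiction; hence L is not regular.

a^{p+p!} b^{p+p!+1}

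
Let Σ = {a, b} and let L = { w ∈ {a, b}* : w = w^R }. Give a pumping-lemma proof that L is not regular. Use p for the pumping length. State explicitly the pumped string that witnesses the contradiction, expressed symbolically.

a^{p+k} b a^p

Assume L is regular. Let p be the pumping length given by the pumping lemma.
Take w = a^p b a^p, a palindrome of length 2p+1 ≥ p.
By the pumping lemma, w = xyz with |xy| ≤ p and |y| ≥ 1.
The first p characters of w are a's, so xy (and hence y) consists only of a's. Write y = a^k, 1 ≤ k ≤ p.
Pump with i = 2: xy^2z = a^{p+k} b a^p. Its reverse is a^p b a^{p+k}, which differs from xy^2z since k ≥ 1. So xy^2z is not a palindrome and xy^2z ∉ L.
This is a contradiction; hence L is not regular.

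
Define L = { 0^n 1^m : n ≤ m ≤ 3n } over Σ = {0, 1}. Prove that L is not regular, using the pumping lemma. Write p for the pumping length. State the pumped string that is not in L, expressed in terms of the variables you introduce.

0^{p+k} 1^p

Suppose for contradiction that L is regular, and let p be the pumping length.
Take w = 0^p 1^p ∈ L (since p ≤ p ≤ 3p), with |w| = 2p ≥ p.
Write w = xyz as guaranteed by the lemma, with |xy| ≤ p and |y| ≥ 1.
The first p characters of w are 0's, so xy (and hence y) consists only of 0's. Write y = 0^k, 1 ≤ k ≤ p.
Pump with i = 2: xy^2z = 0^{p+k} 1^p. Now n = p+k > p = m, so the condition n ≤ m fails. Thus xy^2z ∉ L.
This is a contradiction; hence L is not regular.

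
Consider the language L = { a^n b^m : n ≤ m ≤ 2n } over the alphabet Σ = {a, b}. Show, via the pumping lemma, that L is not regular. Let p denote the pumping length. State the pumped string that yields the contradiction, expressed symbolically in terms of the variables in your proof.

Assume L is regular; let p be its pumping constant.
Take w = a^p b^p ∈ L (since p ≤ p ≤ 2p), with |w| = 2p ≥ p.
Write w = xyz as guaranteed by the lemma, with |xy| ≤ p and y is nonempty.
Because |xy| ≤ p and w begins with p copies of a, we have y = a^k with 1 ≤ k ≤ p.
Pump with i = 2: xy^2z = a^{p+k} b^p. Now n = p+k > p = m, so the condition n ≤ m fails. Thus xy^2z ∉ L.
Contradiction. Therefore L is not regular.

a^{p+k} b^p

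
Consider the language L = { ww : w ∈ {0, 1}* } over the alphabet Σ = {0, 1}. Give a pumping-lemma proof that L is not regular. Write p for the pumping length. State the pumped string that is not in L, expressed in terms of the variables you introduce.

0^{p+k} 1^p 0^p 1^p

Suppose for contradiction that L is regular, and let p be the pumping length.
Take w = 0^p 1^p 0^p 1^p = uu where u = 0^p1^p; then w ∈ L and |w| = 4p ≥ p.
Write w = xyz as guaranteed by the lemma, with |xy| ≤ p and |y| > 0.
Since the first p symbols of w are all 0's and |xy| ≤ p, y lies entirely in the leading 0-block: y = 0^k for some k with 1 ≤ k ≤ p.
Pump with i = 2: xy^2z = 0^{p+k} 1^p 0^p 1^p, of length 4p+k. Suppose this equals vv. The string starts with 0 and ends with 1, so v does too; thus the boundary between the two copies of v is a 1→0 transition. There is exactly one such transition, at position 2p+k, so |v| = 2p+k and |vv| = 4p+2k ≠ 4p+k since k ≥ 1. So xy^2z ∉ L.
This contradicts the pumping lemma, so L is not regular.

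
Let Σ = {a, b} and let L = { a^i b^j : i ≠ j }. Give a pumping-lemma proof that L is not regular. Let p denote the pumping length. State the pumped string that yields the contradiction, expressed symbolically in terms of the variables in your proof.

a^{p+p!} b^{p+p!}

Assume L is regular. Let p be the pumping length given by the pumping lemma.
Choose w = a^p b^{p+p!}. Since p ≠ p+p!, w ∈ L; and |w| ≥ p.
Write w = xyz as guaranteed by the lemma, with |xy| ≤ p and |y| ≥ 1.
Since the first p symbols of w are all a's and |xy| ≤ p, y lies entirely in the leading a-block: y = a^k for some k with 1 ≤ k ≤ p.
Since 1 ≤ k ≤ p, k divides p!; set t = 1 + p!/k. Then xy^t z has p + (p!/k)·k = p + p! copies of a. Now the a-count equals the b-count, so i ≠ j fails. So xy^t z = a^{p+p!} b^{p+p!} ∉ L.
This contradicts the pumping lemma, so L is not regular.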